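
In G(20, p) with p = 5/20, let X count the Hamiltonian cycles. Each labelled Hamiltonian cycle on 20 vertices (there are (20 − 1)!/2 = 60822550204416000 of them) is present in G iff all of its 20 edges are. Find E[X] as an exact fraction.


K_20 has (20 − 1)!/2 = 60822550204416000 labelled Hamiltonian cycles.
For each such Hamiltonian cycle H, let X_H = 1 if all 20 edges of H are present in G. Then P[X_H = 1] = p^{20} = (1/4)^{20} = 1/1099511627776.
By linearity of expectation: E[X] = Σ_H E[X_H] = 60822550204416000 · p^{20} = 60822550204416000 · 1/1099511627776 = 1856156927625/33554432.
Numerically: E[X] ≈ 55318.

E[X] = 60822550204416000 · (1/4)^{20} = 1856156927625/33554432 ≈ 55318.


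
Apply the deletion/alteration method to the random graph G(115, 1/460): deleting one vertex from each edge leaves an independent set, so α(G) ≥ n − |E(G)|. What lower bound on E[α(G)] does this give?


E[|E(G)|] = C(115, 2)·p = 6555 · (1/460) = 57/4.
E[α(G)] ≥ n − E[|E(G)|] = 115 − 57/4 = 403/4.
Numerically: ≈ 100.75000.
(This is only a lower bound; the true E[α(G)] may be larger.)

E[α(G)] ≥ 403/4 ≈ 100.75000.


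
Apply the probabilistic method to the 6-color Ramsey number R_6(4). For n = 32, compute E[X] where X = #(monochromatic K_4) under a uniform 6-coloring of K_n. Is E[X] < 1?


E[X] = C(32, 4) · 6^{1 − 6} = 35960 · 6^{−5} = 35960/7776.
As a reduced fraction: E[X] = 4495/972 ≈ 4.6244856.
Is E[X] < 1? NO.
Since E[X] ≥ 1, the first-moment bound is inconclusive at n = 32; it does NOT by itself certify R_6(4) > 32.

E[X] = 4495/972 ≈ 4.6244856; E[X] ≥ 1; first-moment method inconclusive here.


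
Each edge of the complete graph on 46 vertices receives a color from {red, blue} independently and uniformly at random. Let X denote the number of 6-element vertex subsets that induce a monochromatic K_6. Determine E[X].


Let X = Σ_S X_S over the C(46, 6) = 9366819 subsets S of size 6, where X_S = 1 if the K_6 on S is monochromatic.
For a fixed S, the K_6 on S has C(6, 2) = 15 edges. P[all 15 edges red] = (1/2)^15, and likewise for blue, so P[monochromatic] = 2·(1/2)^15 = 2^{1 − 15} = 1/16384.
By linearity: E[X] = C(46, 6) · 2^{1 − 15} = 9366819 · 1/16384 = 9366819/16384.
Numerically: E[X] ≈ 571.705261.

E[X] = C(46,6)·2^(1−C(6,2)) = 9366819/16384 ≈ 571.705261.


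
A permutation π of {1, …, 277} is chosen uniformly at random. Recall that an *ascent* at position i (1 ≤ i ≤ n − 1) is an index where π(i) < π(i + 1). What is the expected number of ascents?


Write X = Σ X_I over i = 1, …, 276, with X_I the indicator of one ascent.
There are 276 indicators.
For each fixed i, the pair (π(i), π(i+1)) is a uniformly random ordered pair of distinct values from {1, …, 277}; by symmetry P[π(i) < π(i+1)] = 1/2.
By linearity: E[X] = 276 · (1/2) = (277 − 1) · (1/2) = 138 ≈ 138.0000.

E[X] = 138 = 138.0000.


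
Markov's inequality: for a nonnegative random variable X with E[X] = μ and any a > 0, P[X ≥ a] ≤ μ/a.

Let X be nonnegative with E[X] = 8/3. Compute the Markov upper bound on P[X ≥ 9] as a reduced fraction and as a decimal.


μ = E[X] = 8/3, a = 9.
Markov: P[X ≥ 9] ≤ μ/a = (8/3)/9 = 8/27.
Numerically: ≈ 0.29630.
(Since a = 9 > μ = 2.66667, the bound 8/27 is < 1 and informative.)

P[X ≥ 9] ≤ 8/27 ≈ 0.29630.


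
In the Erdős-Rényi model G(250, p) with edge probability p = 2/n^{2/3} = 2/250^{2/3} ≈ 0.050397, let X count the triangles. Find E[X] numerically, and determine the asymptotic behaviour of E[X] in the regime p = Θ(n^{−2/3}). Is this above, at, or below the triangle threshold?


Number of potential triangles: C(250, 3) = 2573000.
Each occurs with probability p³ ≈ (0.050397)³ ≈ 1.2800000e-04.
By linearity: E[X] = C(250, 3)·p³ ≈ 2573000 · 1.2800000e-04 ≈ 329.34400.
Since α = 2/3 < 1, p = c/n^{2/3} ≫ 1/n is above the triangle threshold p ~ 1/n. Asymptotically E[X] ~ (c³/6)·n^{3(1−α)} = (2³/6)·n^{1} → ∞; triangles are abundant w.h.p.

E[X] ≈ 329.34400; in regime p = Θ(1/n^{2/3}) E[X] diverges (above the triangle threshold p ~ 1/n).


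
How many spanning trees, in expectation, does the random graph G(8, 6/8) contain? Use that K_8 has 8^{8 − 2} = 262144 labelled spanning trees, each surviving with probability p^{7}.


K_8 has 8^{8 − 2} = 262144 labelled spanning trees.
For each such spanning tree H, let X_H = 1 if all 7 edges of H are present in G. Then P[X_H = 1] = p^{7} = (3/4)^{7} = 2187/16384.
By linearity: E[X] = Σ_H E[X_H] = 262144 · p^{7} = 262144 · 2187/16384 = 34992.
Numerically: E[X] ≈ 3.5e+04.

E[X] = 262144 · (3/4)^{7} = 34992 ≈ 3.5e+04.


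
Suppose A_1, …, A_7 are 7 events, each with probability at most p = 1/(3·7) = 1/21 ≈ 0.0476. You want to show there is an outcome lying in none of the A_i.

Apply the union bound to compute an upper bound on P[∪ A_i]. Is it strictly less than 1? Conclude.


Union bound: P[∪_{i=1}^{7} A_i] ≤ Σ_i P[A_i] ≤ 7·p = 7·(1/21) = 1/3.
Numerically: 1/3 ≈ 0.3333.
Is 1/3 < 1? YES.
Since P[∪ A_i] ≤ 1/3 < 1, the complement has P[∩ A_i^c] ≥ 1 − 1/3 = 2/3 > 0, so some outcome avoids every A_i.

7·p = 1/3 ≈ 0.3333; existence CERTIFIED by the union bound.


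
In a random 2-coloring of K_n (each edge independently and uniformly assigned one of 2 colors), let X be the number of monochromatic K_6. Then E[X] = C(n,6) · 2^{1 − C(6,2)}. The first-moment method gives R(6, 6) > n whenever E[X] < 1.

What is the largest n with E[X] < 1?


We need C(n, 6) · 2^{1 − 15} < 1, i.e. C(n, 6) < 2^{15 − 1} = 16384.
Check values of n near the boundary:
  n = 14: C(14, 6) = 3003; 3003 < 16384? YES
  n = 15: C(15, 6) = 5005; 5005 < 16384? YES
  n = 16: C(16, 6) = 8008; 8008 < 16384? YES
  n = 17: C(17, 6) = 12376; 12376 < 16384? YES
  n = 18: C(18, 6) = 18564; 18564 < 16384? NO
  n = 19: C(19, 6) = 27132; 27132 < 16384? NO
The largest n with C(n, 6) < 16384 is n = 17 (where E[X] = 1547/2048 ≈ 0.7553711). Hence R(6, 6) > 17, i.e. R(6, 6) ≥ 18.

Largest n = 17; hence R(6, 6) > 17.


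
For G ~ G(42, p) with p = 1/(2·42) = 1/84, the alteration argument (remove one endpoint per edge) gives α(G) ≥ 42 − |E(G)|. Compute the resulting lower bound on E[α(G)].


E[|E(G)|] = C(42, 2)·p = 861 · (1/84) = 41/4.
E[α(G)] ≥ n − E[|E(G)|] = 42 − 41/4 = 127/4.
Numerically: ≈ 31.75000.
(This is only a lower bound; the true E[α(G)] may be larger.)

E[α(G)] ≥ 127/4 ≈ 31.75000.


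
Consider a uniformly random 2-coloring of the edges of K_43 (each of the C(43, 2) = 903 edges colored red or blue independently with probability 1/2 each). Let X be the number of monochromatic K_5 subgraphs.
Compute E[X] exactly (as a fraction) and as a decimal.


Let X = Σ_S X_S over the C(43, 5) = 962598 subsets S of size 5, where X_S = 1 if the K_5 on S is monochromatic.
For a fixed S, the K_5 on S has C(5, 2) = 10 edges. P[all 10 edges red] = (1/2)^10, and likewise for blue, so P[monochromatic] = 2·(1/2)^10 = 2^{1 − 10} = 1/512.
By linearity of expectation: E[X] = C(43, 5) · 2^{1 − 10} = 962598 · 1/512 = 481299/256.
Numerically: E[X] ≈ 1880.0742.

E[X] = C(43,5)·2^(1−C(5,2)) = 481299/256 ≈ 1880.0742.


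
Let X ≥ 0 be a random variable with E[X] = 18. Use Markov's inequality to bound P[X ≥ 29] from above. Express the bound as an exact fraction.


μ = E[X] = 18, a = 29.
Markov: P[X ≥ 29] ≤ μ/a = (18)/29 = 18/29.
Numerically: ≈ 0.62069.
(Since a = 29 > μ = 18.00000, the bound 18/29 is < 1 and informative.)

P[X ≥ 29] ≤ 18/29 ≈ 0.62069.


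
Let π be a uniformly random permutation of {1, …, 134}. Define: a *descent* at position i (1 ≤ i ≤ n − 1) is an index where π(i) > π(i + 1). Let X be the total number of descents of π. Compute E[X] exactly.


Write X = Σ X_I over i = 1, …, 133, with X_I the indicator of one descent.
There are 133 indicators.
For each fixed i, the pair (π(i), π(i+1)) is a uniformly random ordered pair of distinct values from {1, …, 134}; by symmetry P[π(i) > π(i+1)] = 1/2.
By linearity: E[X] = 133 · (1/2) = (134 − 1) · (1/2) = 133/2 ≈ 66.500000.

E[X] = 133/2 = 66.500000.


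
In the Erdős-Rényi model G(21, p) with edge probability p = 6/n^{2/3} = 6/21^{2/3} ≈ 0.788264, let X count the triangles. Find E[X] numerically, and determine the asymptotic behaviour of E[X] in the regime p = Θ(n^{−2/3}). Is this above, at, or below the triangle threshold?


Number of potential triangles: C(21, 3) = 1330.
Each occurs with probability p³ ≈ (0.788264)³ ≈ 4.89795918e-01.
By linearity: E[X] = C(21, 3)·p³ ≈ 1330 · 4.89795918e-01 ≈ 651.428571.
Since α = 2/3 < 1, p = c/n^{2/3} ≫ 1/n is above the triangle threshold p ~ 1/n. Asymptotically E[X] ~ (c³/6)·n^{3(1−α)} = (6³/6)·n^{1} → ∞; triangles are abundant w.h.p.

E[X] ≈ 651.428571; in regime p = Θ(1/n^{2/3}) E[X] diverges (above the triangle threshold p ~ 1/n).


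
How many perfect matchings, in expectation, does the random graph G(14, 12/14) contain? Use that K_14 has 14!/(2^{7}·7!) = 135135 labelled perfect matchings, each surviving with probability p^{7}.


K_14 has 14!/(2^{7}·7!) = 135135 labelled perfect matchings.
For each such perfect matching H, let X_H = 1 if all 7 edges of H are present in G. Then P[X_H = 1] = p^{7} = (6/7)^{7} = 279936/823543.
By linearity: E[X] = Σ_H E[X_H] = 135135 · p^{7} = 135135 · 279936/823543 = 5404164480/117649.
Numerically: E[X] ≈ 45935.

E[X] = 135135 · (6/7)^{7} = 5404164480/117649 ≈ 45935.


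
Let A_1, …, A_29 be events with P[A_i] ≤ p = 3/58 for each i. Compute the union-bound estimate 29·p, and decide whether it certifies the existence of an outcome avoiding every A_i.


Union bound: P[∪_{i=1}^{29} A_i] ≤ Σ_i P[A_i] ≤ 29·p = 29·(3/58) = 3/2.
Numerically: 3/2 ≈ 1.500.
Is 3/2 < 1? NO.
Since the bound 3/2 is ≥ 1, the union bound is uninformative here; it does NOT by itself certify existence.

29·p = 3/2 ≈ 1.500; existence NOT certified by the union bound.


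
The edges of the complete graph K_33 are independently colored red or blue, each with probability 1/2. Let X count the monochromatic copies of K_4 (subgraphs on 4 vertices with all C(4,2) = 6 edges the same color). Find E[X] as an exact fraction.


Let X = Σ_S X_S over the C(33, 4) = 40920 subsets S of size 4, where X_S = 1 if the K_4 on S is monochromatic.
For a fixed S, the K_4 on S has C(4, 2) = 6 edges. P[all 6 edges red] = (1/2)^6, and likewise for blue, so P[monochromatic] = 2·(1/2)^6 = 2^{1 − 6} = 1/32.
By linearity of expectation: E[X] = C(33, 4) · 2^{1 − 6} = 40920 · 1/32 = 5115/4.
Numerically: E[X] ≈ 1278.750000.

E[X] = C(33,4)·2^(1−C(4,2)) = 5115/4 ≈ 1278.750000.


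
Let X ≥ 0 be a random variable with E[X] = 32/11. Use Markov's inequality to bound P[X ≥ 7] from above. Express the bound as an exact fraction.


μ = E[X] = 32/11, a = 7.
Markov: P[X ≥ 7] ≤ μ/a = (32/11)/7 = 32/77.
Numerically: ≈ 0.4156.
(Since a = 7 > μ = 2.9091, the bound 32/77 is < 1 and informative.)

P[X ≥ 7] ≤ 32/77 ≈ 0.4156.


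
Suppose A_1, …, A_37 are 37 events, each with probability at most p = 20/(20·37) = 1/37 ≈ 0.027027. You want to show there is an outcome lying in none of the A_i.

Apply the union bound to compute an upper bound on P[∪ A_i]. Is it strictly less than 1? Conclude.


Union bound: P[∪_{i=1}^{37} A_i] ≤ Σ_i P[A_i] ≤ 37·p = 37·(1/37) = 1.
Numerically: 1 ≈ 1.000000.
Is 1 < 1? NO.
Since the bound 1 is ≥ 1, the union bound is uninformative here; it does NOT by itself certify existence.

37·p = 1 ≈ 1.000000; existence NOT certified by the union bound.


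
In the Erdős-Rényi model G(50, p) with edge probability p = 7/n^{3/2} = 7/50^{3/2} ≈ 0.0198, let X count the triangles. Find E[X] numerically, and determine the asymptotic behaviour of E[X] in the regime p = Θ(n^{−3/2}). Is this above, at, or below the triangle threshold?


Number of potential triangles: C(50, 3) = 19600.
Each occurs with probability p³ ≈ (0.0198)³ ≈ 7.761204e-06.
By linearity: E[X] = C(50, 3)·p³ ≈ 19600 · 7.761204e-06 ≈ 0.1521.
Since α = 3/2 > 1, p = c/n^{3/2} = o(1/n) is below the triangle threshold p ~ 1/n. Asymptotically E[X] ~ (c³/6)·n^{3(1−α)} = (7³/6)·n^{-1.5} → 0, so by Markov's inequality G has no triangles w.h.p.

E[X] ≈ 0.1521; in regime p = Θ(1/n^{3/2}) E[X] tends to 0 (below the triangle threshold p ~ 1/n).


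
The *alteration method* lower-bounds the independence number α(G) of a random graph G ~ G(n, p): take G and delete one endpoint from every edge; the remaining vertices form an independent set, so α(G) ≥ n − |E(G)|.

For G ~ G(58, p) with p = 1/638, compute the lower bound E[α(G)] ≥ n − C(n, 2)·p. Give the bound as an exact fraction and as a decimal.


E[|E(G)|] = C(58, 2)·p = 1653 · (1/638) = 57/22.
E[α(G)] ≥ n − E[|E(G)|] = 58 − 57/22 = 1219/22.
Numerically: ≈ 55.4091.
(This is only a lower bound; the true E[α(G)] may be larger.)

E[α(G)] ≥ 1219/22 ≈ 55.4091.


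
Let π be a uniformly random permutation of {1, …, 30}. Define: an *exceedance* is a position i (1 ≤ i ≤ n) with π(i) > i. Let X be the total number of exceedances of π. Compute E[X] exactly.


Write X = Σ_{i=1}^{30} X_i, where X_i = 1_{π(i) > i}.
For each fixed i, π(i) is uniform over {1, …, 30} (marginal of a uniform permutation), so P[π(i) > i] = (n − i)/n. Summing: Σ_{i=1}^{30} (n − i)/n = (0 + 1 + … + 29)/30 = 30(30 − 1)/(2·30) = (30 − 1)/2.
Hence E[X] = Σ_{i=1}^{30} (30 − i)/30 = 29/2 ≈ 14.500000.

E[X] = 29/2 = 14.500000.


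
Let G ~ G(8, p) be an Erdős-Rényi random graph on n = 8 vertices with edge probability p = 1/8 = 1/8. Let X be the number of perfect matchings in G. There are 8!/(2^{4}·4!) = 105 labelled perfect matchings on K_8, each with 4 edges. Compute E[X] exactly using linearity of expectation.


K_8 has 8!/(2^{4}·4!) = 105 labelled perfect matchings.
For each such perfect matching H, let X_H = 1 if all 4 edges of H are present in G. Then P[X_H = 1] = p^{4} = (1/8)^{4} = 1/4096.
By linearity of expectation: E[X] = Σ_H E[X_H] = 105 · p^{4} = 105 · 1/4096 = 105/4096.
Numerically: E[X] ≈ 0.02563.

E[X] = 105 · (1/8)^{4} = 105/4096 ≈ 0.02563.


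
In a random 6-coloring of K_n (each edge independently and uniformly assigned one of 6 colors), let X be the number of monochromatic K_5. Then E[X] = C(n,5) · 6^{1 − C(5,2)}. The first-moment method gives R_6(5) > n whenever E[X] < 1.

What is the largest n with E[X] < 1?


We need C(n, 5) · 6^{1 − 10} < 1, i.e. C(n, 5) < 6^{10 − 1} = 10077696.
Check values of n near the boundary:
  n = 62: C(62, 5) = 6471002; 6471002 < 10077696? YES
  n = 63: C(63, 5) = 7028847; 7028847 < 10077696? YES
  n = 64: C(64, 5) = 7624512; 7624512 < 10077696? YES
  n = 65: C(65, 5) = 8259888; 8259888 < 10077696? YES
  n = 66: C(66, 5) = 8936928; 8936928 < 10077696? YES
  n = 67: C(67, 5) = 9657648; 9657648 < 10077696? YES
  n = 68: C(68, 5) = 10424128; 10424128 < 10077696? NO
  n = 69: C(69, 5) = 11238513; 11238513 < 10077696? NO
The largest n with C(n, 5) < 10077696 is n = 67 (where E[X] = 67067/69984 ≈ 0.9583190). Hence R_6(5) > 67, i.e. R_6(5) ≥ 68.

Largest n = 67; hence R_6(5) > 67.


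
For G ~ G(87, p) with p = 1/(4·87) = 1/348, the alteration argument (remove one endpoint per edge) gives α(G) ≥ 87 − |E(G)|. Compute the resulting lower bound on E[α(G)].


E[|E(G)|] = C(87, 2)·p = 3741 · (1/348) = 43/4.
E[α(G)] ≥ n − E[|E(G)|] = 87 − 43/4 = 305/4.
Numerically: ≈ 76.250.
(This is only a lower bound; the true E[α(G)] may be larger.)

E[α(G)] ≥ 305/4 ≈ 76.250.


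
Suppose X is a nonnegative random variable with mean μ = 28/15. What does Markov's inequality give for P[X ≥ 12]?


μ = E[X] = 28/15, a = 12.
Markov: P[X ≥ 12] ≤ μ/a = (28/15)/12 = 7/45.
Numerically: ≈ 0.155556.
(Since a = 12 > μ = 1.866667, the bound 7/45 is < 1 and informative.)

P[X ≥ 12] ≤ 7/45 ≈ 0.155556.


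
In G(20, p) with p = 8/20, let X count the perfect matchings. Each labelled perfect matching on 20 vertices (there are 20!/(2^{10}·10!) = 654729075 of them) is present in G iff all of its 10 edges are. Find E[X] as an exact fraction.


K_20 has 20!/(2^{10}·10!) = 654729075 labelled perfect matchings.
For each such perfect matching H, let X_H = 1 if all 10 edges of H are present in G. Then P[X_H = 1] = p^{10} = (2/5)^{10} = 1024/9765625.
Summing the indicators: E[X] = Σ_H E[X_H] = 654729075 · p^{10} = 654729075 · 1024/9765625 = 26817702912/390625.
Numerically: E[X] ≈ 6.87e+04.

E[X] = 654729075 · (2/5)^{10} = 26817702912/390625 ≈ 6.87e+04.


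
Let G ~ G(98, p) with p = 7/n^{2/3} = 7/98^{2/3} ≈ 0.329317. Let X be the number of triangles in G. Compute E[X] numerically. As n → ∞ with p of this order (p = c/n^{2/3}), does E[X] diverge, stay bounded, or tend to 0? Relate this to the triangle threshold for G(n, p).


Number of potential triangles: C(98, 3) = 152096.
Each occurs with probability p³ ≈ (0.329317)³ ≈ 3.57142857e-02.
By linearity: E[X] = C(98, 3)·p³ ≈ 152096 · 3.57142857e-02 ≈ 5432.000000.
Since α = 2/3 < 1, p = c/n^{2/3} ≫ 1/n is above the triangle threshold p ~ 1/n. Asymptotically E[X] ~ (c³/6)·n^{3(1−α)} = (7³/6)·n^{1} → ∞; triangles are abundant w.h.p.

E[X] ≈ 5432.000000; in regime p = Θ(1/n^{2/3}) E[X] diverges (above the triangle threshold p ~ 1/n).


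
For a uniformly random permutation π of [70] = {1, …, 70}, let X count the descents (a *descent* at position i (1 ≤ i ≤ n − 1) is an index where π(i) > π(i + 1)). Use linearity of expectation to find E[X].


Write X = Σ X_I over i = 1, …, 69, with X_I the indicator of one descent.
There are 69 indicators.
For each fixed i, the pair (π(i), π(i+1)) is a uniformly random ordered pair of distinct values from {1, …, 70}; by symmetry P[π(i) > π(i+1)] = 1/2.
By linearity: E[X] = 69 · (1/2) = (70 − 1) · (1/2) = 69/2 ≈ 34.50000.

E[X] = 69/2 = 34.50000.


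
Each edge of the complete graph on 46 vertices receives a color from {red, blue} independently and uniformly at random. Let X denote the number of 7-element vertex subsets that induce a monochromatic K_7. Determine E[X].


Let X = Σ_S X_S over the C(46, 7) = 53524680 subsets S of size 7, where X_S = 1 if the K_7 on S is monochromatic.
For a fixed S, the K_7 on S has C(7, 2) = 21 edges. P[all 21 edges red] = (1/2)^21, and likewise for blue, so P[monochromatic] = 2·(1/2)^21 = 2^{1 − 21} = 1/1048576.
Summing: E[X] = C(46, 7) · 2^{1 − 21} = 53524680 · 1/1048576 = 6690585/131072.
Numerically: E[X] ≈ 51.04511.

E[X] = C(46,7)·2^(1−C(7,2)) = 6690585/131072 ≈ 51.04511.


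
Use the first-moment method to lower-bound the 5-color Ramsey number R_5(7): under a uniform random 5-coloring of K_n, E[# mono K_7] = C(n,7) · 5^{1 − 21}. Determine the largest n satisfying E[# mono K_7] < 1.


We need C(n, 7) · 5^{1 − 21} < 1, i.e. C(n, 7) < 5^{21 − 1} = 95367431640625.
Check values of n near the boundary:
  n = 332: C(332, 7) = 82772214646616; 82772214646616 < 95367431640625? YES
  n = 333: C(333, 7) = 84549532139028; 84549532139028 < 95367431640625? YES
  n = 334: C(334, 7) = 86359460961576; 86359460961576 < 95367431640625? YES
  n = 335: C(335, 7) = 88202498238195; 88202498238195 < 95367431640625? YES
  n = 336: C(336, 7) = 90079147136880; 90079147136880 < 95367431640625? YES
  n = 337: C(337, 7) = 91989916924632; 91989916924632 < 95367431640625? YES
  n = 338: C(338, 7) = 93935323022736; 93935323022736 < 95367431640625? YES
  n = 339: C(339, 7) = 95915887062372; 95915887062372 < 95367431640625? NO
The largest n with C(n, 7) < 95367431640625 is n = 338 (where E[X] = 93935323022736/95367431640625 ≈ 0.9850). Hence R_5(7) > 338, i.e. R_5(7) ≥ 339.

Largest n = 338; hence R_5(7) > 338.


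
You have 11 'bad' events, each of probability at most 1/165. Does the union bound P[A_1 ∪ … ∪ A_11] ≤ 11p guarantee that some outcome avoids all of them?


Union bound: P[∪_{i=1}^{11} A_i] ≤ Σ_i P[A_i] ≤ 11·p = 11·(1/165) = 1/15.
Numerically: 1/15 ≈ 0.066667.
Is 1/15 < 1? YES.
Since P[∪ A_i] ≤ 1/15 < 1, the complement has P[∩ A_i^c] ≥ 1 − 1/15 = 14/15 > 0, so some outcome avoids every A_i.

11·p = 1/15 ≈ 0.066667; existence CERTIFIED by the union bound.


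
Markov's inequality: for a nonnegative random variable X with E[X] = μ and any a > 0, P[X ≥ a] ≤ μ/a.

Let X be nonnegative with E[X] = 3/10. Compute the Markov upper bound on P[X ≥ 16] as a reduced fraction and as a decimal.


μ = E[X] = 3/10, a = 16.
Markov: P[X ≥ 16] ≤ μ/a = (3/10)/16 = 3/160.
Numerically: ≈ 0.018750.
(Since a = 16 > μ = 0.300000, the bound 3/160 is < 1 and informative.)

P[X ≥ 16] ≤ 3/160 ≈ 0.018750.


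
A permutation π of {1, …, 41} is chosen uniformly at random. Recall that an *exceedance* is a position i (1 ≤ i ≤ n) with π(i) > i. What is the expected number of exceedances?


Write X = Σ_{i=1}^{41} X_i, where X_i = 1_{π(i) > i}.
For each fixed i, π(i) is uniform over {1, …, 41} (marginal of a uniform permutation), so P[π(i) > i] = (n − i)/n. Summing: Σ_{i=1}^{41} (n − i)/n = (0 + 1 + … + 40)/41 = 41(41 − 1)/(2·41) = (41 − 1)/2.
Hence E[X] = Σ_{i=1}^{41} (41 − i)/41 = 20 ≈ 20.0000.

E[X] = 20 = 20.0000.


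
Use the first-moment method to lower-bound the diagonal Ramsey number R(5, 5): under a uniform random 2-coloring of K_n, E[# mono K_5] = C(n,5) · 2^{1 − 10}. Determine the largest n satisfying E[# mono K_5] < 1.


We need C(n, 5) · 2^{1 − 10} < 1, i.e. C(n, 5) < 2^{10 − 1} = 512.
Check values of n near the boundary:
  n = 6: C(6, 5) = 6; 6 < 512? YES
  n = 7: C(7, 5) = 21; 21 < 512? YES
  n = 8: C(8, 5) = 56; 56 < 512? YES
  n = 9: C(9, 5) = 126; 126 < 512? YES
  n = 10: C(10, 5) = 252; 252 < 512? YES
  n = 11: C(11, 5) = 462; 462 < 512? YES
  n = 12: C(12, 5) = 792; 792 < 512? NO
  n = 13: C(13, 5) = 1287; 1287 < 512? NO
  n = 14: C(14, 5) = 2002; 2002 < 512? NO
The largest n with C(n, 5) < 512 is n = 11 (where E[X] = 231/256 ≈ 0.9023). Hence R(5, 5) > 11, i.e. R(5, 5) ≥ 12.

Largest n = 11; hence R(5, 5) > 11.


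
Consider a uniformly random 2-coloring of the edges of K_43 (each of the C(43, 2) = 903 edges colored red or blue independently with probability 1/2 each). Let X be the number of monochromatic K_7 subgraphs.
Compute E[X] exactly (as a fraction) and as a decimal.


Let X = Σ_S X_S over the C(43, 7) = 32224114 subsets S of size 7, where X_S = 1 if the K_7 on S is monochromatic.
For a fixed S, the K_7 on S has C(7, 2) = 21 edges. P[all 21 edges red] = (1/2)^21, and likewise for blue, so P[monochromatic] = 2·(1/2)^21 = 2^{1 − 21} = 1/1048576.
By linearity: E[X] = C(43, 7) · 2^{1 − 21} = 32224114 · 1/1048576 = 16112057/524288.
Numerically: E[X] ≈ 30.731.

E[X] = C(43,7)·2^(1−C(7,2)) = 16112057/524288 ≈ 30.731.


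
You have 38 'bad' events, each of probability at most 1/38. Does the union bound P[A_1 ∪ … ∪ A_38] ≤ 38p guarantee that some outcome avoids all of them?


Union bound: P[∪_{i=1}^{38} A_i] ≤ Σ_i P[A_i] ≤ 38·p = 38·(1/38) = 1.
Numerically: 1 ≈ 1.0000000.
Is 1 < 1? NO.
Since the bound 1 is ≥ 1, the union bound is uninformative here; it does NOT by itself certify existence.

38·p = 1 ≈ 1.0000000; existence NOT certified by the union bound.


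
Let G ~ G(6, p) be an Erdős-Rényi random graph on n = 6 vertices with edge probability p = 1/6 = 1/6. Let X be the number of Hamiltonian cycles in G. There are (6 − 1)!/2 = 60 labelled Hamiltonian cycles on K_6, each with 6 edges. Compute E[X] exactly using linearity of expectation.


K_6 has (6 − 1)!/2 = 60 labelled Hamiltonian cycles.
For each such Hamiltonian cycle H, let X_H = 1 if all 6 edges of H are present in G. Then P[X_H = 1] = p^{6} = (1/6)^{6} = 1/46656.
Summing the indicators: E[X] = Σ_H E[X_H] = 60 · p^{6} = 60 · 1/46656 = 5/3888.
Numerically: E[X] ≈ 0.00129.

E[X] = 60 · (1/6)^{6} = 5/3888 ≈ 0.00129.


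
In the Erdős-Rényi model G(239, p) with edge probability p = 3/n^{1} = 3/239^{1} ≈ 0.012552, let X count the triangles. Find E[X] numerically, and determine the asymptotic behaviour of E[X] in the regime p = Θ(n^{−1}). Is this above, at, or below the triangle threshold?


Number of potential triangles: C(239, 3) = 2246839.
Each occurs with probability p³ ≈ (0.012552)³ ≈ 1.9777439e-06.
By linearity: E[X] = C(239, 3)·p³ ≈ 2246839 · 1.9777439e-06 ≈ 4.44367.
Here α = 1, so p = 3/n is exactly at the triangle threshold p ~ 1/n. Asymptotically E[X] → c³/6 = 3³/6 = 9/2 ≈ 4.50000, a bounded constant. In this regime the triangle count is asymptotically Poisson(c³/6).

E[X] ≈ 4.44367; in regime p = Θ(1/n^{1}) E[X] stays bounded (at the triangle threshold p ~ 1/n).


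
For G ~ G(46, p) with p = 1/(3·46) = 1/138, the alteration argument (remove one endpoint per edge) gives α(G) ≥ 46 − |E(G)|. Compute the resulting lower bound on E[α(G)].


E[|E(G)|] = C(46, 2)·p = 1035 · (1/138) = 15/2.
E[α(G)] ≥ n − E[|E(G)|] = 46 − 15/2 = 77/2.
Numerically: ≈ 38.5000.
(This is only a lower bound; the true E[α(G)] may be larger.)

E[α(G)] ≥ 77/2 ≈ 38.5000.


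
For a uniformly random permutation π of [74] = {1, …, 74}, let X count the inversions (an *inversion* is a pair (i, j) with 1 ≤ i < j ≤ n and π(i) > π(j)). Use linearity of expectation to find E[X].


Write X = Σ X_I over the C(74, 2) = 2701 pairs i < j, with X_I the indicator of one inversion.
There are 2701 indicators.
For each fixed pair i < j, the values π(i) and π(j) are two distinct elements of {1, …, 74} in uniformly random order; by symmetry P[π(i) > π(j)] = 1/2.
By linearity: E[X] = 2701 · (1/2) = C(74, 2) · (1/2) = 2701/2 = 2701/2 ≈ 1350.500000.

E[X] = 2701/2 = 1350.500000.


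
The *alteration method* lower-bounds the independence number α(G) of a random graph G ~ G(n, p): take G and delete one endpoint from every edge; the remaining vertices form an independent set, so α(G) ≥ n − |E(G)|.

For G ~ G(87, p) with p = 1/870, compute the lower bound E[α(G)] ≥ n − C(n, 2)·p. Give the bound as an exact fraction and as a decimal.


E[|E(G)|] = C(87, 2)·p = 3741 · (1/870) = 43/10.
E[α(G)] ≥ n − E[|E(G)|] = 87 − 43/10 = 827/10.
Numerically: ≈ 82.700.
(This is only a lower bound; the true E[α(G)] may be larger.)

E[α(G)] ≥ 827/10 ≈ 82.700.


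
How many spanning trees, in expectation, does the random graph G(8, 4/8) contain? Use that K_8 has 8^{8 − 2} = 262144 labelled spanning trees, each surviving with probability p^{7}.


K_8 has 8^{8 − 2} = 262144 labelled spanning trees.
For each such spanning tree H, let X_H = 1 if all 7 edges of H are present in G. Then P[X_H = 1] = p^{7} = (1/2)^{7} = 1/128.
By linearity: E[X] = Σ_H E[X_H] = 262144 · p^{7} = 262144 · 1/128 = 2048.
Numerically: E[X] ≈ 2048.

E[X] = 262144 · (1/2)^{7} = 2048 ≈ 2048.


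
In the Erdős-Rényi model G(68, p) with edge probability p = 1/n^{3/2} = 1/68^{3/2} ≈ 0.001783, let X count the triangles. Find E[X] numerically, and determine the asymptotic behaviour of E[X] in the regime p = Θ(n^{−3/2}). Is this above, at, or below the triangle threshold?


Number of potential triangles: C(68, 3) = 50116.
Each occurs with probability p³ ≈ (0.001783)³ ≈ 5.671656e-09.
By linearity: E[X] = C(68, 3)·p³ ≈ 50116 · 5.671656e-09 ≈ 0.0003.
Since α = 3/2 > 1, p = c/n^{3/2} = o(1/n) is below the triangle threshold p ~ 1/n. Asymptotically E[X] ~ (c³/6)·n^{3(1−α)} = (1³/6)·n^{-1.5} → 0, so by Markov's inequality G has no triangles w.h.p.

E[X] ≈ 0.0003; in regime p = Θ(1/n^{3/2}) E[X] tends to 0 (below the triangle threshold p ~ 1/n).


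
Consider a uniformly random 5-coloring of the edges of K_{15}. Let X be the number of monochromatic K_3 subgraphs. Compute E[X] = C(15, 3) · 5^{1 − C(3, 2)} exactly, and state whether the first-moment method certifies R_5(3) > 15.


E[X] = C(15, 3) · 5^{1 − 3} = 455 · 5^{−2} = 455/25.
As a reduced fraction: E[X] = 91/5 ≈ 18.200.
Is E[X] < 1? NO.
Since E[X] ≥ 1, the first-moment bound is inconclusive at n = 15; it does NOT by itself certify R_5(3) > 15.

E[X] = 91/5 ≈ 18.200; E[X] ≥ 1; first-moment method inconclusive here.


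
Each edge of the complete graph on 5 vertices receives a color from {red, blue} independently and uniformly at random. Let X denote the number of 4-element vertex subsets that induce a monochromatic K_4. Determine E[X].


Let X = Σ_S X_S over the C(5, 4) = 5 subsets S of size 4, where X_S = 1 if the K_4 on S is monochromatic.
For a fixed S, the K_4 on S has C(4, 2) = 6 edges. P[all 6 edges red] = (1/2)^6, and likewise for blue, so P[monochromatic] = 2·(1/2)^6 = 2^{1 − 6} = 1/32.
By linearity: E[X] = C(5, 4) · 2^{1 − 6} = 5 · 1/32 = 5/32.
Numerically: E[X] ≈ 0.156.

E[X] = C(5,4)·2^(1−C(4,2)) = 5/32 ≈ 0.156.


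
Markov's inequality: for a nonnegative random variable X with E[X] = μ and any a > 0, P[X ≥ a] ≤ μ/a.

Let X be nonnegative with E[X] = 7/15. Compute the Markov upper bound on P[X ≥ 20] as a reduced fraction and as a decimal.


μ = E[X] = 7/15, a = 20.
Markov: P[X ≥ 20] ≤ μ/a = (7/15)/20 = 7/300.
Numerically: ≈ 0.023333.
(Since a = 20 > μ = 0.466667, the bound 7/300 is < 1 and informative.)

P[X ≥ 20] ≤ 7/300 ≈ 0.023333.


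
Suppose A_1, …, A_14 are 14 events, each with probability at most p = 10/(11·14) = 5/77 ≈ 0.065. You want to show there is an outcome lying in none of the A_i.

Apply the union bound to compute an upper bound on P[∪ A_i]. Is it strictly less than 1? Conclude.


Union bound: P[∪_{i=1}^{14} A_i] ≤ Σ_i P[A_i] ≤ 14·p = 14·(5/77) = 10/11.
Numerically: 10/11 ≈ 0.909.
Is 10/11 < 1? YES.
Since P[∪ A_i] ≤ 10/11 < 1, the complement has P[∩ A_i^c] ≥ 1 − 10/11 = 1/11 > 0, so some outcome avoids every A_i.

14·p = 10/11 ≈ 0.909; existence CERTIFIED by the union bound.


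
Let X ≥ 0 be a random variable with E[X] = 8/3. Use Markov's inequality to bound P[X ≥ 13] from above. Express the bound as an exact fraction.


μ = E[X] = 8/3, a = 13.
Markov: P[X ≥ 13] ≤ μ/a = (8/3)/13 = 8/39.
Numerically: ≈ 0.205128.
(Since a = 13 > μ = 2.666667, the bound 8/39 is < 1 and informative.)

P[X ≥ 13] ≤ 8/39 ≈ 0.205128.


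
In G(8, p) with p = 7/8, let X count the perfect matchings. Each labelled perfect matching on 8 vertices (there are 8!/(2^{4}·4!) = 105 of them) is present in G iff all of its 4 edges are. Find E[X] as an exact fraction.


K_8 has 8!/(2^{4}·4!) = 105 labelled perfect matchings.
For each such perfect matching H, let X_H = 1 if all 4 edges of H are present in G. Then P[X_H = 1] = p^{4} = (7/8)^{4} = 2401/4096.
By linearity of expectation: E[X] = Σ_H E[X_H] = 105 · p^{4} = 105 · 2401/4096 = 252105/4096.
Numerically: E[X] ≈ 61.5.

E[X] = 105 · (7/8)^{4} = 252105/4096 ≈ 61.5.


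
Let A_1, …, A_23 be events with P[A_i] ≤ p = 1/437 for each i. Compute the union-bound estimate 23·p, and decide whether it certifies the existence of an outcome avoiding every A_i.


Union bound: P[∪_{i=1}^{23} A_i] ≤ Σ_i P[A_i] ≤ 23·p = 23·(1/437) = 1/19.
Numerically: 1/19 ≈ 0.0526316.
Is 1/19 < 1? YES.
Since P[∪ A_i] ≤ 1/19 < 1, the complement has P[∩ A_i^c] ≥ 1 − 1/19 = 18/19 > 0, so some outcome avoids every A_i.

23·p = 1/19 ≈ 0.0526316; existence CERTIFIED by the union bound.


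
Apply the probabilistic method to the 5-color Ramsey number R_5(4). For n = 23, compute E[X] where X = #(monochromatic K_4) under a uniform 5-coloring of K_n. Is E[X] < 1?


E[X] = C(23, 4) · 5^{1 − 6} = 8855 · 5^{−5} = 8855/3125.
As a reduced fraction: E[X] = 1771/625 ≈ 2.8336.
Is E[X] < 1? NO.
Since E[X] ≥ 1, the first-moment bound is inconclusive at n = 23; it does NOT by itself certify R_5(4) > 23.

E[X] = 1771/625 ≈ 2.8336; E[X] ≥ 1; first-moment method inconclusive here.


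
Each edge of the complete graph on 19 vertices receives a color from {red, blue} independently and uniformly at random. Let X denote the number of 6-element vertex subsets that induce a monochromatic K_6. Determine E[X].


Let X = Σ_S X_S over the C(19, 6) = 27132 subsets S of size 6, where X_S = 1 if the K_6 on S is monochromatic.
For a fixed S, the K_6 on S has C(6, 2) = 15 edges. P[all 15 edges red] = (1/2)^15, and likewise for blue, so P[monochromatic] = 2·(1/2)^15 = 2^{1 − 15} = 1/16384.
By linearity: E[X] = C(19, 6) · 2^{1 − 15} = 27132 · 1/16384 = 6783/4096.
Numerically: E[X] ≈ 1.6560.

E[X] = C(19,6)·2^(1−C(6,2)) = 6783/4096 ≈ 1.6560.


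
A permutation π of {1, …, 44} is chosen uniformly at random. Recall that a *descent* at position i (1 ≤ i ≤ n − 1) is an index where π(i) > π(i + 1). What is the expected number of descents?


Write X = Σ X_I over i = 1, …, 43, with X_I the indicator of one descent.
There are 43 indicators.
For each fixed i, the pair (π(i), π(i+1)) is a uniformly random ordered pair of distinct values from {1, …, 44}; by symmetry P[π(i) > π(i+1)] = 1/2.
By linearity: E[X] = 43 · (1/2) = (44 − 1) · (1/2) = 43/2 ≈ 21.50000.

E[X] = 43/2 = 21.50000.


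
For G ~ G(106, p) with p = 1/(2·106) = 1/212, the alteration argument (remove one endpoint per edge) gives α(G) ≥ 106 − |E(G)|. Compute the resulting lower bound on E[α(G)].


E[|E(G)|] = C(106, 2)·p = 5565 · (1/212) = 105/4.
E[α(G)] ≥ n − E[|E(G)|] = 106 − 105/4 = 319/4.
Numerically: ≈ 79.750000.
(This is only a lower bound; the true E[α(G)] may be larger.)

E[α(G)] ≥ 319/4 ≈ 79.750000.


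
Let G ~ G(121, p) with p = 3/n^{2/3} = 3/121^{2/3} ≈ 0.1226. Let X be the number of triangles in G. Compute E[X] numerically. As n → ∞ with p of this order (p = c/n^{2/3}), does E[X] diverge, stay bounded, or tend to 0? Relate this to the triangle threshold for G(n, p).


Number of potential triangles: C(121, 3) = 287980.
Each occurs with probability p³ ≈ (0.1226)³ ≈ 1.844136e-03.
By linearity: E[X] = C(121, 3)·p³ ≈ 287980 · 1.844136e-03 ≈ 531.0744.
Since α = 2/3 < 1, p = c/n^{2/3} ≫ 1/n is above the triangle threshold p ~ 1/n. Asymptotically E[X] ~ (c³/6)·n^{3(1−α)} = (3³/6)·n^{1} → ∞; triangles are abundant w.h.p.

E[X] ≈ 531.0744; in regime p = Θ(1/n^{2/3}) E[X] diverges (above the triangle threshold p ~ 1/n).


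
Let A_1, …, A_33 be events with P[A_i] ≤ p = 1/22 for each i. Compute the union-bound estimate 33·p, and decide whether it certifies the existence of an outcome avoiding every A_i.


Union bound: P[∪_{i=1}^{33} A_i] ≤ Σ_i P[A_i] ≤ 33·p = 33·(1/22) = 3/2.
Numerically: 3/2 ≈ 1.500.
Is 3/2 < 1? NO.
Since the bound 3/2 is ≥ 1, the union bound is uninformative here; it does NOT by itself certify existence.

33·p = 3/2 ≈ 1.500; existence NOT certified by the union bound.


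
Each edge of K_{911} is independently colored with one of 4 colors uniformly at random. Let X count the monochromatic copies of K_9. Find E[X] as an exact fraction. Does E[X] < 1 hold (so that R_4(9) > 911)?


E[X] = C(911, 9) · 4^{1 − 36} = 1144686900492291197405 · 4^{−35} = 1144686900492291197405/1180591620717411303424.
As a reduced fraction: E[X] = 1144686900492291197405/1180591620717411303424 ≈ 0.969588.
Is E[X] < 1? YES.
Since E[X] < 1, there exists a 4-coloring of K_{911} with no monochromatic K_9; hence R_4(9) > 911.

E[X] = 1144686900492291197405/1180591620717411303424 ≈ 0.969588; E[X] < 1, so R_4(9) > 911.


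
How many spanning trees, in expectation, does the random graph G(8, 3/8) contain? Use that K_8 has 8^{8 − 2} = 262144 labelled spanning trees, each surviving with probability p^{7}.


K_8 has 8^{8 − 2} = 262144 labelled spanning trees.
For each such spanning tree H, let X_H = 1 if all 7 edges of H are present in G. Then P[X_H = 1] = p^{7} = (3/8)^{7} = 2187/2097152.
Summing the indicators: E[X] = Σ_H E[X_H] = 262144 · p^{7} = 262144 · 2187/2097152 = 2187/8.
Numerically: E[X] ≈ 273.

E[X] = 262144 · (3/8)^{7} = 2187/8 ≈ 273.


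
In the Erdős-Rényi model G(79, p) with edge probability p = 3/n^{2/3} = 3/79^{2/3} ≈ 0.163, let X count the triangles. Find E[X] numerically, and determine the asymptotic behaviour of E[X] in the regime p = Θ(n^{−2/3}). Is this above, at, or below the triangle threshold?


Number of potential triangles: C(79, 3) = 79079.
Each occurs with probability p³ ≈ (0.163)³ ≈ 4.32623e-03.
By linearity: E[X] = C(79, 3)·p³ ≈ 79079 · 4.32623e-03 ≈ 342.114.
Since α = 2/3 < 1, p = c/n^{2/3} ≫ 1/n is above the triangle threshold p ~ 1/n. Asymptotically E[X] ~ (c³/6)·n^{3(1−α)} = (3³/6)·n^{1} → ∞; triangles are abundant w.h.p.

E[X] ≈ 342.114; in regime p = Θ(1/n^{2/3}) E[X] diverges (above the triangle threshold p ~ 1/n).


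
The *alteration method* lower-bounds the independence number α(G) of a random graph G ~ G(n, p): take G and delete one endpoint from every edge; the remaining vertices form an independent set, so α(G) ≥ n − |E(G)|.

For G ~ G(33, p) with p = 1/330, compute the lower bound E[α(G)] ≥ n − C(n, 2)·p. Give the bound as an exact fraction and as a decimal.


E[|E(G)|] = C(33, 2)·p = 528 · (1/330) = 8/5.
E[α(G)] ≥ n − E[|E(G)|] = 33 − 8/5 = 157/5.
Numerically: ≈ 31.40000.
(This is only a lower bound; the true E[α(G)] may be larger.)

E[α(G)] ≥ 157/5 ≈ 31.40000.


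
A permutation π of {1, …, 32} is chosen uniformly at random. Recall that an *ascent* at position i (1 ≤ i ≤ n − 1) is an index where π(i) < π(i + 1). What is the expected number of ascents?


Write X = Σ X_I over i = 1, …, 31, with X_I the indicator of one ascent.
There are 31 indicators.
For each fixed i, the pair (π(i), π(i+1)) is a uniformly random ordered pair of distinct values from {1, …, 32}; by symmetry P[π(i) < π(i+1)] = 1/2.
By linearity: E[X] = 31 · (1/2) = (32 − 1) · (1/2) = 31/2 ≈ 15.500000.

E[X] = 31/2 = 15.500000.


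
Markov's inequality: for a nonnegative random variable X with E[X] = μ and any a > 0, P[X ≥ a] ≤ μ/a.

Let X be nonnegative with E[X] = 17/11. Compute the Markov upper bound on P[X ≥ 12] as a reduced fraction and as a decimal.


μ = E[X] = 17/11, a = 12.
Markov: P[X ≥ 12] ≤ μ/a = (17/11)/12 = 17/132.
Numerically: ≈ 0.12879.
(Since a = 12 > μ = 1.54545, the bound 17/132 is < 1 and informative.)

P[X ≥ 12] ≤ 17/132 ≈ 0.12879.


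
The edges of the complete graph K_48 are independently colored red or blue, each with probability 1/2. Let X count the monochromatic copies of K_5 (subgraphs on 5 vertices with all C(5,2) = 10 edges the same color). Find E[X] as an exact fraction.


Let X = Σ_S X_S over the C(48, 5) = 1712304 subsets S of size 5, where X_S = 1 if the K_5 on S is monochromatic.
For a fixed S, the K_5 on S has C(5, 2) = 10 edges. P[all 10 edges red] = (1/2)^10, and likewise for blue, so P[monochromatic] = 2·(1/2)^10 = 2^{1 − 10} = 1/512.
By linearity of expectation: E[X] = C(48, 5) · 2^{1 − 10} = 1712304 · 1/512 = 107019/32.
Numerically: E[X] ≈ 3344.343750.

E[X] = C(48,5)·2^(1−C(5,2)) = 107019/32 ≈ 3344.343750.


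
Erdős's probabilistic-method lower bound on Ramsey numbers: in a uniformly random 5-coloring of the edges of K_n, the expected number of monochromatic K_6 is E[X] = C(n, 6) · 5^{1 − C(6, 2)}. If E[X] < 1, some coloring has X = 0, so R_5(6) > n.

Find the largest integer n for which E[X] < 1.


We need C(n, 6) · 5^{1 − 15} < 1, i.e. C(n, 6) < 5^{15 − 1} = 6103515625.
Check values of n near the boundary:
  n = 126: C(126, 6) = 4925156775; 4925156775 < 6103515625? YES
  n = 127: C(127, 6) = 5169379425; 5169379425 < 6103515625? YES
  n = 128: C(128, 6) = 5423611200; 5423611200 < 6103515625? YES
  n = 129: C(129, 6) = 5688177600; 5688177600 < 6103515625? YES
  n = 130: C(130, 6) = 5963412000; 5963412000 < 6103515625? YES
  n = 131: C(131, 6) = 6249655776; 6249655776 < 6103515625? NO
  n = 132: C(132, 6) = 6547258432; 6547258432 < 6103515625? NO
The largest n with C(n, 6) < 6103515625 is n = 130 (where E[X] = 47707296/48828125 ≈ 0.97705). Hence R_5(6) > 130, i.e. R_5(6) ≥ 131.

Largest n = 130; hence R_5(6) > 130.
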